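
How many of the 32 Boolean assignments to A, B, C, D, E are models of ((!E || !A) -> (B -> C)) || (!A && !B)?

Initial set: {(((!E || !A) -> (B -> C)) || (!A && !B))}.
(((!E || !A) -> (B -> C)) || (!A && !B)): β-rule — branch into ((!E || !A) -> (B -> C))  //  (!A && !B).
  branch 1 (add ((!E || !A) -> (B -> C))):
    ((!E || !A) -> (B -> C)): β-rule — branch into !(!E || !A)  //  (B -> C).
      branch 1.1 (add !(!E || !A)):
        !(!E || !A): α-rule — add !!E, !!A.
        ○ open, literals {A=true, E=true}.
      branch 1.2 (add (B -> C)):
        (B -> C): β-rule — branch into !B  //  C.
          branch 1.2.1 (add !B):
            ○ open, literals {B=false}.
          branch 1.2.2 (add C):
            ○ open, literals {C=true}.
  branch 2 (add (!A && !B)):
    (!A && !B): α-rule — add !A, !B.
    ○ open, literals {A=false, B=false}.
0 branches closed, 4 open.
Each open branch fixes some atoms; the unmentioned ones are free. Counting distinct full assignments: branch {A=true, E=true} (B, C, D) contributes 8 new; branch {B=false} (A, C, D, E) contributes 12 new; branch {C=true} (A, B, D, E) contributes 6 new; branch {A=false, B=false} (C, D, E) contributes 0 new. Total: 26.

26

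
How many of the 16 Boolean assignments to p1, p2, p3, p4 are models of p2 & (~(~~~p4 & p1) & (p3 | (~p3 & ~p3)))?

Initial set: {(p2 & (~(~~~p4 & p1) & (p3 | (~p3 & ~p3))))}.
(p2 & (~(~~~p4 & p1) & (p3 | (~p3 & ~p3)))): α-rule — add p2, (~(~~~p4 & p1) & (p3 | (~p3 & ~p3))).
(~(~~~p4 & p1) & (p3 | (~p3 & ~p3))): α-rule — add ~(~~~p4 & p1), (p3 | (~p3 & ~p3)).
~(~~~p4 & p1): β-rule — branch into ~~~~p4  //  ~p1.
  branch 1 (add ~~~~p4):
    ~~~~p4: drop double negation, giving ~~p4.
    (p3 | (~p3 & ~p3)): β-rule — branch into p3  //  (~p3 & ~p3).
      branch 1.1 (add p3):
        ○ open, literals {p2=true, p3=true, p4=true}.
      branch 1.2 (add (~p3 & ~p3)):
        (~p3 & ~p3): α-rule — add ~p3, ~p3.
        ○ open, literals {p2=true, p3=false, p4=true}.
  branch 2 (add ~p1):
    (p3 | (~p3 & ~p3)): β-rule — branch into p3  //  (~p3 & ~p3).
      branch 2.1 (add p3):
        ○ open, literals {p1=false, p2=true, p3=true}.
      branch 2.2 (add (~p3 & ~p3)):
        (~p3 & ~p3): α-rule — add ~p3, ~p3.
        ○ open, literals {p1=false, p2=true, p3=false}.
0 branches closed, 4 open.
Each open branch fixes some atoms; the unmentioned ones are free. Counting distinct full assignments: branch {p2=true, p3=true, p4=true} (p1) contributes 2 new; branch {p2=true, p3=false, p4=true} (p1) contributes 2 new; branch {p1=false, p2=true, p3=true} (p4) contributes 1 new; branch {p1=false, p2=true, p3=false} (p4) contributes 1 new. Total: 6.

6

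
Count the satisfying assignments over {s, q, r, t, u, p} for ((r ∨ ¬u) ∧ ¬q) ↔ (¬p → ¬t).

Initial set: {(((r ∨ ¬u) ∧ ¬q) ↔ (¬p → ¬t))}.
(((r ∨ ¬u) ∧ ¬q) ↔ (¬p → ¬t)): β-rule — branch into ((r ∨ ¬u) ∧ ¬q), (¬p → ¬t)  //  ¬((r ∨ ¬u) ∧ ¬q), ¬(¬p → ¬t).
  branch 1 (add ((r ∨ ¬u) ∧ ¬q), (¬p → ¬t)):
    ((r ∨ ¬u) ∧ ¬q): α-rule — add (r ∨ ¬u), ¬q.
    (¬p → ¬t): β-rule — branch into ¬¬p  //  ¬t.
      branch 1.1 (add ¬¬p):
        (r ∨ ¬u): β-rule — branch into r  //  ¬u.
          branch 1.1.1 (add r):
            ○ open, literals {p=true, q=false, r=true}.
          branch 1.1.2 (add ¬u):
            ○ open, literals {p=true, q=false, u=false}.
      branch 1.2 (add ¬t):
        (r ∨ ¬u): β-rule — branch into r  //  ¬u.
          branch 1.2.1 (add r):
            ○ open, literals {q=false, r=true, t=false}.
          branch 1.2.2 (add ¬u):
            ○ open, literals {q=false, t=false, u=false}.
  branch 2 (add ¬((r ∨ ¬u) ∧ ¬q), ¬(¬p → ¬t)):
    ¬(¬p → ¬t): α-rule — add ¬p, ¬¬t.
    ¬((r ∨ ¬u) ∧ ¬q): β-rule — branch into ¬(r ∨ ¬u)  //  ¬¬q.
      branch 2.1 (add ¬(r ∨ ¬u)):
        ¬(r ∨ ¬u): α-rule — add ¬r, ¬¬u.
        ○ open, literals {p=false, r=false, t=true, u=true}.
      branch 2.2 (add ¬¬q):
        ○ open, literals {p=false, q=true, t=true}.
0 branches closed, 6 open.
Each open branch fixes some atoms; the unmentioned ones are free. Counting distinct full assignments: branch {p=true, q=false, r=true} (s, t, u) contributes 8 new; branch {p=true, q=false, u=false} (s, r, t) contributes 4 new; branch {q=false, r=true, t=false} (s, u, p) contributes 4 new; branch {q=false, t=false, u=false} (s, r, p) contributes 2 new; branch {p=false, r=false, t=true, u=true} (s, q) contributes 4 new; branch {p=false, q=true, t=true} (s, r, u) contributes 6 new. Total: 28.

28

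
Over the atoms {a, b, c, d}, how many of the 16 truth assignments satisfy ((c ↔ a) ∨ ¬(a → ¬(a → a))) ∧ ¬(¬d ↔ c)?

6

Initial set: {T (((c ↔ a) ∨ ¬(a → ¬(a → a))) ∧ ¬(¬d ↔ c))}.
T (((c ↔ a) ∨ ¬(a → ¬(a → a))) ∧ ¬(¬d ↔ c)): α-rule — add T ((c ↔ a) ∨ ¬(a → ¬(a → a))), T ¬(¬d ↔ c).
T ((c ↔ a) ∨ ¬(a → ¬(a → a))): β-rule — branch into T (c ↔ a)  //  T ¬(a → ¬(a → a)).
  branch 1 (add T (c ↔ a)):
    T ¬(¬d ↔ c): β-rule — branch into T ¬d, F c  //  F ¬d, T c.
      branch 1.1 (add T ¬d, F c):
        T (c ↔ a): β-rule — branch into T c, T a  //  F c, F a.
          branch 1.1.1 (add T c, T a):
            × closes — contains both c and ¬c.
          branch 1.1.2 (add F c, F a):
            ○ open, literals {a=0, c=0, d=0}.
      branch 1.2 (add F ¬d, T c):
        T (c ↔ a): β-rule — branch into T c, T a  //  F c, F a.
          branch 1.2.1 (add T c, T a):
            ○ open, literals {a=1, c=1, d=1}.
          branch 1.2.2 (add F c, F a):
            × closes — contains both c and ¬c.
  branch 2 (add T ¬(a → ¬(a → a))):
    T ¬(a → ¬(a → a)): α-rule — add T a, F ¬(a → a).
    T ¬(¬d ↔ c): β-rule — branch into T ¬d, F c  //  F ¬d, T c.
      branch 2.1 (add T ¬d, F c):
        F ¬(a → a): β-rule — branch into F a  //  T a.
          branch 2.1.1 (add F a):
            × closes — contains both a and ¬a.
          branch 2.1.2 (add T a):
            ○ open, literals {a=1, c=0, d=0}.
      branch 2.2 (add F ¬d, T c):
        F ¬(a → a): β-rule — branch into F a  //  T a.
          branch 2.2.1 (add F a):
            × closes — contains both a and ¬a.
          branch 2.2.2 (add T a):
            ○ open, literals {a=1, c=1, d=1}.
4 branches closed, 4 open.
Each open branch fixes some atoms; the unmentioned ones are free. Counting distinct full assignments: branch {a=0, c=0, d=0} (b) contributes 2 new; branch {a=1, c=1, d=1} (b) contributes 2 new; branch {a=1, c=0, d=0} (b) contributes 2 new; branch {a=1, c=1, d=1} (b) contributes 0 new. Total: 6.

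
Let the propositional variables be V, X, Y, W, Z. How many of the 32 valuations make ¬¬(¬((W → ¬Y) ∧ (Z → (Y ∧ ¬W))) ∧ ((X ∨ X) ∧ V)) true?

Initial set: {¬¬(¬((W → ¬Y) ∧ (Z → (Y ∧ ¬W))) ∧ ((X ∨ X) ∧ V))}.
¬¬(¬((W → ¬Y) ∧ (Z → (Y ∧ ¬W))) ∧ ((X ∨ X) ∧ V)): drop double negation, giving (¬((W → ¬Y) ∧ (Z → (Y ∧ ¬W))) ∧ ((X ∨ X) ∧ V)).
(¬((W → ¬Y) ∧ (Z → (Y ∧ ¬W))) ∧ ((X ∨ X) ∧ V)): α-rule — add ¬((W → ¬Y) ∧ (Z → (Y ∧ ¬W))), ((X ∨ X) ∧ V).
((X ∨ X) ∧ V): α-rule — add (X ∨ X), V.
¬((W → ¬Y) ∧ (Z → (Y ∧ ¬W))): β-rule — branch into ¬(W → ¬Y)  //  ¬(Z → (Y ∧ ¬W)).
  branch 1 (add ¬(W → ¬Y)):
    ¬(W → ¬Y): α-rule — add W, ¬¬Y.
    (X ∨ X): β-rule — branch into X  //  X.
      branch 1.1 (add X):
        ○ open, literals {V=true, W=true, X=true, Y=true}.
      branch 1.2 (add X):
        ○ open, literals {V=true, W=true, X=true, Y=true}.
  branch 2 (add ¬(Z → (Y ∧ ¬W))):
    ¬(Z → (Y ∧ ¬W)): α-rule — add Z, ¬(Y ∧ ¬W).
    (X ∨ X): β-rule — branch into X  //  X.
      branch 2.1 (add X):
        ¬(Y ∧ ¬W): β-rule — branch into ¬Y  //  ¬¬W.
          branch 2.1.1 (add ¬Y):
            ○ open, literals {V=true, X=true, Y=false, Z=true}.
          branch 2.1.2 (add ¬¬W):
            ○ open, literals {V=true, W=true, X=true, Z=true}.
      branch 2.2 (add X):
        ¬(Y ∧ ¬W): β-rule — branch into ¬Y  //  ¬¬W.
          branch 2.2.1 (add ¬Y):
            ○ open, literals {V=true, X=true, Y=false, Z=true}.
          branch 2.2.2 (add ¬¬W):
            ○ open, literals {V=true, W=true, X=true, Z=true}.
0 branches closed, 6 open.
Each open branch fixes some atoms; the unmentioned ones are free. Counting distinct full assignments: branch {V=true, W=true, X=true, Y=true} (Z) contributes 2 new; branch {V=true, W=true, X=true, Y=true} (Z) contributes 0 new; branch {V=true, X=true, Y=false, Z=true} (W) contributes 2 new; branch {V=true, W=true, X=true, Z=true} (Y) contributes 0 new; branch {V=true, X=true, Y=false, Z=true} (W) contributes 0 new; branch {V=true, W=true, X=true, Z=true} (Y) contributes 0 new. Total: 4.

4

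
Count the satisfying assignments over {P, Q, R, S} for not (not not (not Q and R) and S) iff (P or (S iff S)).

Initial set: {T (not (not not (not Q and R) and S) iff (P or (S iff S)))}.
T (not (not not (not Q and R) and S) iff (P or (S iff S))): β-rule — branch into T not (not not (not Q and R) and S), T (P or (S iff S))  //  F not (not not (not Q and R) and S), F (P or (S iff S)).
  branch 1 (add T not (not not (not Q and R) and S), T (P or (S iff S))):
    T not (not not (not Q and R) and S): β-rule — branch into F not not (not Q and R)  //  F S.
      branch 1.1 (add F not not (not Q and R)):
        F not not (not Q and R): drop double negation, giving F (not Q and R).
        T (P or (S iff S)): β-rule — branch into T P  //  T (S iff S).
          branch 1.1.1 (add T P):
            F (not Q and R): β-rule — branch into F not Q  //  F R.
              branch 1.1.1.1 (add F not Q):
                ○ open, literals {P=1, Q=1}.
              branch 1.1.1.2 (add F R):
                ○ open, literals {P=1, R=0}.
          branch 1.1.2 (add T (S iff S)):
            F (not Q and R): β-rule — branch into F not Q  //  F R.
              branch 1.1.2.1 (add F not Q):
                T (S iff S): β-rule — branch into T S, T S  //  F S, F S.
                  branch 1.1.2.1.1 (add T S, T S):
                    ○ open, literals {Q=1, S=1}.
                  branch 1.1.2.1.2 (add F S, F S):
                    ○ open, literals {Q=1, S=0}.
              branch 1.1.2.2 (add F R):
                T (S iff S): β-rule — branch into T S, T S  //  F S, F S.
                  branch 1.1.2.2.1 (add T S, T S):
                    ○ open, literals {R=0, S=1}.
                  branch 1.1.2.2.2 (add F S, F S):
                    ○ open, literals {R=0, S=0}.
      branch 1.2 (add F S):
        T (P or (S iff S)): β-rule — branch into T P  //  T (S iff S).
          branch 1.2.1 (add T P):
            ○ open, literals {P=1, S=0}.
          branch 1.2.2 (add T (S iff S)):
            T (S iff S): β-rule — branch into T S, T S  //  F S, F S.
              branch 1.2.2.1 (add T S, T S):
                × closes — contains both S and not S.
              branch 1.2.2.2 (add F S, F S):
                ○ open, literals {S=0}.
  branch 2 (add F not (not not (not Q and R) and S), F (P or (S iff S))):
    F not (not not (not Q and R) and S): α-rule — add T not not (not Q and R), T S.
    F (P or (S iff S)): α-rule — add F P, F (S iff S).
    T not not (not Q and R): drop double negation, giving T (not Q and R).
    T (not Q and R): α-rule — add T not Q, T R.
    F (S iff S): β-rule — branch into T S, F S  //  F S, T S.
      branch 2.1 (add T S, F S):
        × closes — contains both S and not S.
      branch 2.2 (add F S, T S):
        × closes — contains both S and not S.
3 branches closed, 8 open.
Each open branch fixes some atoms; the unmentioned ones are free. Counting distinct full assignments: branch {P=1, Q=1} (R, S) contributes 4 new; branch {P=1, R=0} (Q, S) contributes 2 new; branch {Q=1, S=1} (P, R) contributes 2 new; branch {Q=1, S=0} (P, R) contributes 2 new; branch {R=0, S=1} (P, Q) contributes 1 new; branch {R=0, S=0} (P, Q) contributes 1 new; branch {P=1, S=0} (Q, R) contributes 1 new; branch {S=0} (P, Q, R) contributes 1 new. Total: 14.

14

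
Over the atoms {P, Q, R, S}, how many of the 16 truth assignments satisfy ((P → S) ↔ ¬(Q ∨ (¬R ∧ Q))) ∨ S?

12

Initial set: {(((P → S) ↔ ¬(Q ∨ (¬R ∧ Q))) ∨ S)}.
(((P → S) ↔ ¬(Q ∨ (¬R ∧ Q))) ∨ S): β-rule — branch into ((P → S) ↔ ¬(Q ∨ (¬R ∧ Q)))  //  S.
  branch 1 (add ((P → S) ↔ ¬(Q ∨ (¬R ∧ Q)))):
    ((P → S) ↔ ¬(Q ∨ (¬R ∧ Q))): β-rule — branch into (P → S), ¬(Q ∨ (¬R ∧ Q))  //  ¬(P → S), ¬¬(Q ∨ (¬R ∧ Q)).
      branch 1.1 (add (P → S), ¬(Q ∨ (¬R ∧ Q))):
        ¬(Q ∨ (¬R ∧ Q)): α-rule — add ¬Q, ¬(¬R ∧ Q).
        (P → S): β-rule — branch into ¬P  //  S.
          branch 1.1.1 (add ¬P):
            ¬(¬R ∧ Q): β-rule — branch into ¬¬R  //  ¬Q.
              branch 1.1.1.1 (add ¬¬R):
                ○ open, literals {P=0, Q=0, R=1}.
              branch 1.1.1.2 (add ¬Q):
                ○ open, literals {P=0, Q=0}.
          branch 1.1.2 (add S):
            ¬(¬R ∧ Q): β-rule — branch into ¬¬R  //  ¬Q.
              branch 1.1.2.1 (add ¬¬R):
                ○ open, literals {Q=0, R=1, S=1}.
              branch 1.1.2.2 (add ¬Q):
                ○ open, literals {Q=0, S=1}.
      branch 1.2 (add ¬(P → S), ¬¬(Q ∨ (¬R ∧ Q))):
        ¬(P → S): α-rule — add P, ¬S.
        ¬¬(Q ∨ (¬R ∧ Q)): β-rule — branch into Q  //  (¬R ∧ Q).
          branch 1.2.1 (add Q):
            ○ open, literals {P=1, Q=1, S=0}.
          branch 1.2.2 (add (¬R ∧ Q)):
            (¬R ∧ Q): α-rule — add ¬R, Q.
            ○ open, literals {P=1, Q=1, R=0, S=0}.
  branch 2 (add S):
    ○ open, literals {S=1}.
0 branches closed, 7 open.
Each open branch fixes some atoms; the unmentioned ones are free. Counting distinct full assignments: branch {P=0, Q=0, R=1} (S) contributes 2 new; branch {P=0, Q=0} (R, S) contributes 2 new; branch {Q=0, R=1, S=1} (P) contributes 1 new; branch {Q=0, S=1} (P, R) contributes 1 new; branch {P=1, Q=1, S=0} (R) contributes 2 new; branch {P=1, Q=1, R=0, S=0} (none free) contributes 0 new; branch {S=1} (P, Q, R) contributes 4 new. Total: 12.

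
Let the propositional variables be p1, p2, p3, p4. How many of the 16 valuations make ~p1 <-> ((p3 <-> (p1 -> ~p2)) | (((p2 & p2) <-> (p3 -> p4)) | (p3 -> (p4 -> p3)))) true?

Initial set: {T (~p1 <-> ((p3 <-> (p1 -> ~p2)) | (((p2 & p2) <-> (p3 -> p4)) | (p3 -> (p4 -> p3)))))}.
T (~p1 <-> ((p3 <-> (p1 -> ~p2)) | (((p2 & p2) <-> (p3 -> p4)) | (p3 -> (p4 -> p3))))): β-rule — branch into T ~p1, T ((p3 <-> (p1 -> ~p2)) | (((p2 & p2) <-> (p3 -> p4)) | (p3 -> (p4 -> p3))))  //  F ~p1, F ((p3 <-> (p1 -> ~p2)) | (((p2 & p2) <-> (p3 -> p4)) | (p3 -> (p4 -> p3)))).
  branch 1 (add T ~p1, T ((p3 <-> (p1 -> ~p2)) | (((p2 & p2) <-> (p3 -> p4)) | (p3 -> (p4 -> p3))))):
    T ((p3 <-> (p1 -> ~p2)) | (((p2 & p2) <-> (p3 -> p4)) | (p3 -> (p4 -> p3)))): β-rule — branch into T (p3 <-> (p1 -> ~p2))  //  T (((p2 & p2) <-> (p3 -> p4)) | (p3 -> (p4 -> p3))).
      branch 1.1 (add T (p3 <-> (p1 -> ~p2))):
        T (p3 <-> (p1 -> ~p2)): β-rule — branch into T p3, T (p1 -> ~p2)  //  F p3, F (p1 -> ~p2).
          branch 1.1.1 (add T p3, T (p1 -> ~p2)):
            T (p1 -> ~p2): β-rule — branch into F p1  //  T ~p2.
              branch 1.1.1.1 (add F p1):
                ○ open, literals {p1=F, p3=T}.
              branch 1.1.1.2 (add T ~p2):
                ○ open, literals {p1=F, p2=F, p3=T}.
          branch 1.1.2 (add F p3, F (p1 -> ~p2)):
            F (p1 -> ~p2): α-rule — add T p1, F ~p2.
            × closes — contains both p1 and ~p1.
      branch 1.2 (add T (((p2 & p2) <-> (p3 -> p4)) | (p3 -> (p4 -> p3)))):
        T (((p2 & p2) <-> (p3 -> p4)) | (p3 -> (p4 -> p3))): β-rule — branch into T ((p2 & p2) <-> (p3 -> p4))  //  T (p3 -> (p4 -> p3)).
          branch 1.2.1 (add T ((p2 & p2) <-> (p3 -> p4))):
            T ((p2 & p2) <-> (p3 -> p4)): β-rule — branch into T (p2 & p2), T (p3 -> p4)  //  F (p2 & p2), F (p3 -> p4).
              branch 1.2.1.1 (add T (p2 & p2), T (p3 -> p4)):
                T (p2 & p2): α-rule — add T p2, T p2.
                T (p3 -> p4): β-rule — branch into F p3  //  T p4.
                  branch 1.2.1.1.1 (add F p3):
                    ○ open, literals {p1=F, p2=T, p3=F}.
                  branch 1.2.1.1.2 (add T p4):
                    ○ open, literals {p1=F, p2=T, p4=T}.
              branch 1.2.1.2 (add F (p2 & p2), F (p3 -> p4)):
                F (p3 -> p4): α-rule — add T p3, F p4.
                F (p2 & p2): β-rule — branch into F p2  //  F p2.
                  branch 1.2.1.2.1 (add F p2):
                    ○ open, literals {p1=F, p2=F, p3=T, p4=F}.
                  branch 1.2.1.2.2 (add F p2):
                    ○ open, literals {p1=F, p2=F, p3=T, p4=F}.
          branch 1.2.2 (add T (p3 -> (p4 -> p3))):
            T (p3 -> (p4 -> p3)): β-rule — branch into F p3  //  T (p4 -> p3).
              branch 1.2.2.1 (add F p3):
                ○ open, literals {p1=F, p3=F}.
              branch 1.2.2.2 (add T (p4 -> p3)):
                T (p4 -> p3): β-rule — branch into F p4  //  T p3.
                  branch 1.2.2.2.1 (add F p4):
                    ○ open, literals {p1=F, p4=F}.
                  branch 1.2.2.2.2 (add T p3):
                    ○ open, literals {p1=F, p3=T}.
  branch 2 (add F ~p1, F ((p3 <-> (p1 -> ~p2)) | (((p2 & p2) <-> (p3 -> p4)) | (p3 -> (p4 -> p3))))):
    F ((p3 <-> (p1 -> ~p2)) | (((p2 & p2) <-> (p3 -> p4)) | (p3 -> (p4 -> p3)))): α-rule — add F (p3 <-> (p1 -> ~p2)), F (((p2 & p2) <-> (p3 -> p4)) | (p3 -> (p4 -> p3))).
    F (((p2 & p2) <-> (p3 -> p4)) | (p3 -> (p4 -> p3))): α-rule — add F ((p2 & p2) <-> (p3 -> p4)), F (p3 -> (p4 -> p3)).
    F (p3 -> (p4 -> p3)): α-rule — add T p3, F (p4 -> p3).
    F (p4 -> p3): α-rule — add T p4, F p3.
    × closes — contains both p3 and ~p3.
2 branches closed, 9 open.
Each open branch fixes some atoms; the unmentioned ones are free. Counting distinct full assignments: branch {p1=F, p3=T} (p2, p4) contributes 4 new; branch {p1=F, p2=F, p3=T} (p4) contributes 0 new; branch {p1=F, p2=T, p3=F} (p4) contributes 2 new; branch {p1=F, p2=T, p4=T} (p3) contributes 0 new; branch {p1=F, p2=F, p3=T, p4=F} (none free) contributes 0 new; branch {p1=F, p2=F, p3=T, p4=F} (none free) contributes 0 new; branch {p1=F, p3=F} (p2, p4) contributes 2 new; branch {p1=F, p4=F} (p2, p3) contributes 0 new; branch {p1=F, p3=T} (p2, p4) contributes 0 new. Total: 8.

8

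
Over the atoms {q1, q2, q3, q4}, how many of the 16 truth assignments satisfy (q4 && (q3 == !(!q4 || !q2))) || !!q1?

10

Initial set: {((q4 && (q3 == !(!q4 || !q2))) || !!q1)}.
((q4 && (q3 == !(!q4 || !q2))) || !!q1): β-rule — branch into (q4 && (q3 == !(!q4 || !q2)))  //  !!q1.
  branch 1 (add (q4 && (q3 == !(!q4 || !q2)))):
    (q4 && (q3 == !(!q4 || !q2))): α-rule — add q4, (q3 == !(!q4 || !q2)).
    (q3 == !(!q4 || !q2)): β-rule — branch into q3, !(!q4 || !q2)  //  !q3, !!(!q4 || !q2).
      branch 1.1 (add q3, !(!q4 || !q2)):
        !(!q4 || !q2): α-rule — add !!q4, !!q2.
        ○ open, literals {q2=1, q3=1, q4=1}.
      branch 1.2 (add !q3, !!(!q4 || !q2)):
        !!(!q4 || !q2): β-rule — branch into !q4  //  !q2.
          branch 1.2.1 (add !q4):
            × closes — contains both q4 and !q4.
          branch 1.2.2 (add !q2):
            ○ open, literals {q2=0, q3=0, q4=1}.
  branch 2 (add !!q1):
    !!q1: drop double negation, giving q1.
    ○ open, literals {q1=1}.
1 branch closed, 3 open.
Each open branch fixes some atoms; the unmentioned ones are free. Counting distinct full assignments: branch {q2=1, q3=1, q4=1} (q1) contributes 2 new; branch {q2=0, q3=0, q4=1} (q1) contributes 2 new; branch {q1=1} (q2, q3, q4) contributes 6 new. Total: 10.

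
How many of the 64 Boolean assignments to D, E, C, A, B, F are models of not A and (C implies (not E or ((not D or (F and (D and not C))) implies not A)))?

32

Initial set: {(not A and (C implies (not E or ((not D or (F and (D and not C))) implies not A))))}.
(not A and (C implies (not E or ((not D or (F and (D and not C))) implies not A)))): α-rule — add not A, (C implies (not E or ((not D or (F and (D and not C))) implies not A))).
(C implies (not E or ((not D or (F and (D and not C))) implies not A))): β-rule — branch into not C  //  (not E or ((not D or (F and (D and not C))) implies not A)).
  branch 1 (add not C):
    ○ open, literals {A=false, C=false}.
  branch 2 (add (not E or ((not D or (F and (D and not C))) implies not A))):
    (not E or ((not D or (F and (D and not C))) implies not A)): β-rule — branch into not E  //  ((not D or (F and (D and not C))) implies not A).
      branch 2.1 (add not E):
        ○ open, literals {A=false, E=false}.
      branch 2.2 (add ((not D or (F and (D and not C))) implies not A)):
        ((not D or (F and (D and not C))) implies not A): β-rule — branch into not (not D or (F and (D and not C)))  //  not A.
          branch 2.2.1 (add not (not D or (F and (D and not C)))):
            not (not D or (F and (D and not C))): α-rule — add not not D, not (F and (D and not C)).
            not (F and (D and not C)): β-rule — branch into not F  //  not (D and not C).
              branch 2.2.1.1 (add not F):
                ○ open, literals {A=false, D=true, F=false}.
              branch 2.2.1.2 (add not (D and not C)):
                not (D and not C): β-rule — branch into not D  //  not not C.
                  branch 2.2.1.2.1 (add not D):
                    × closes — contains both D and not D.
                  branch 2.2.1.2.2 (add not not C):
                    ○ open, literals {A=false, C=true, D=true}.
          branch 2.2.2 (add not A):
            ○ open, literals {A=false}.
1 branch closed, 5 open.
Each open branch fixes some atoms; the unmentioned ones are free. Counting distinct full assignments: branch {A=false, C=false} (D, E, B, F) contributes 16 new; branch {A=false, E=false} (D, C, B, F) contributes 8 new; branch {A=false, D=true, F=false} (E, C, B) contributes 2 new; branch {A=false, C=true, D=true} (E, B, F) contributes 2 new; branch {A=false} (D, E, C, B, F) contributes 4 new. Total: 32.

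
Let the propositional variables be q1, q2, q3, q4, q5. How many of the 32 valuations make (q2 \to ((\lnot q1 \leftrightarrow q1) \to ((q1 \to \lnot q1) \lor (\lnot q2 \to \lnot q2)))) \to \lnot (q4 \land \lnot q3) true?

24

Initial set: {((q2 \to ((\lnot q1 \leftrightarrow q1) \to ((q1 \to \lnot q1) \lor (\lnot q2 \to \lnot q2)))) \to \lnot (q4 \land \lnot q3))}.
((q2 \to ((\lnot q1 \leftrightarrow q1) \to ((q1 \to \lnot q1) \lor (\lnot q2 \to \lnot q2)))) \to \lnot (q4 \land \lnot q3)): β-rule — branch into \lnot (q2 \to ((\lnot q1 \leftrightarrow q1) \to ((q1 \to \lnot q1) \lor (\lnot q2 \to \lnot q2))))  //  \lnot (q4 \land \lnot q3).
  branch 1 (add \lnot (q2 \to ((\lnot q1 \leftrightarrow q1) \to ((q1 \to \lnot q1) \lor (\lnot q2 \to \lnot q2))))):
    \lnot (q2 \to ((\lnot q1 \leftrightarrow q1) \to ((q1 \to \lnot q1) \lor (\lnot q2 \to \lnot q2)))): α-rule — add q2, \lnot ((\lnot q1 \leftrightarrow q1) \to ((q1 \to \lnot q1) \lor (\lnot q2 \to \lnot q2))).
    \lnot ((\lnot q1 \leftrightarrow q1) \to ((q1 \to \lnot q1) \lor (\lnot q2 \to \lnot q2))): α-rule — add (\lnot q1 \leftrightarrow q1), \lnot ((q1 \to \lnot q1) \lor (\lnot q2 \to \lnot q2)).
    \lnot ((q1 \to \lnot q1) \lor (\lnot q2 \to \lnot q2)): α-rule — add \lnot (q1 \to \lnot q1), \lnot (\lnot q2 \to \lnot q2).
    \lnot (q1 \to \lnot q1): α-rule — add q1, \lnot \lnot q1.
    \lnot (\lnot q2 \to \lnot q2): α-rule — add \lnot q2, \lnot \lnot q2.
    × closes — contains both q2 and \lnot q2.
  branch 2 (add \lnot (q4 \land \lnot q3)):
    \lnot (q4 \land \lnot q3): β-rule — branch into \lnot q4  //  \lnot \lnot q3.
      branch 2.1 (add \lnot q4):
        ○ open, literals {q4=0}.
      branch 2.2 (add \lnot \lnot q3):
        ○ open, literals {q3=1}.
1 branch closed, 2 open.
Each open branch fixes some atoms; the unmentioned ones are free. Counting distinct full assignments: branch {q4=0} (q1, q2, q3, q5) contributes 16 new; branch {q3=1} (q1, q2, q4, q5) contributes 8 new. Total: 24.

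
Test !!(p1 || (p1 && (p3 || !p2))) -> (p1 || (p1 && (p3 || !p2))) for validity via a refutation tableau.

Assume the negation and expand:
Initial set: {F (!!(p1 || (p1 && (p3 || !p2))) -> (p1 || (p1 && (p3 || !p2))))}.
F (!!(p1 || (p1 && (p3 || !p2))) -> (p1 || (p1 && (p3 || !p2)))): α-rule — add T !!(p1 || (p1 && (p3 || !p2))), F (p1 || (p1 && (p3 || !p2))).
T !!(p1 || (p1 && (p3 || !p2))): drop double negation, giving T (p1 || (p1 && (p3 || !p2))).
F (p1 || (p1 && (p3 || !p2))): α-rule — add F p1, F (p1 && (p3 || !p2)).
T (p1 || (p1 && (p3 || !p2))): β-rule — branch into T p1  //  T (p1 && (p3 || !p2)).
  branch 1 (add T p1):
    × closes — contains both p1 and !p1.
  branch 2 (add T (p1 && (p3 || !p2))):
    T (p1 && (p3 || !p2)): α-rule — add T p1, T (p3 || !p2).
    × closes — contains both p1 and !p1.
All 2 branches close.
Every branch closed, so the negation is unsatisfiable and the formula is valid.

Valid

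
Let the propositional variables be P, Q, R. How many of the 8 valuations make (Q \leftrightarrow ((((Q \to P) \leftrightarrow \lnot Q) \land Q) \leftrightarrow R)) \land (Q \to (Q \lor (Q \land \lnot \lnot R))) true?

4

Initial set: {T ((Q \leftrightarrow ((((Q \to P) \leftrightarrow \lnot Q) \land Q) \leftrightarrow R)) \land (Q \to (Q \lor (Q \land \lnot \lnot R))))}.
T ((Q \leftrightarrow ((((Q \to P) \leftrightarrow \lnot Q) \land Q) \leftrightarrow R)) \land (Q \to (Q \lor (Q \land \lnot \lnot R)))): α-rule — add T (Q \leftrightarrow ((((Q \to P) \leftrightarrow \lnot Q) \land Q) \leftrightarrow R)), T (Q \to (Q \lor (Q \land \lnot \lnot R))).
T (Q \leftrightarrow ((((Q \to P) \leftrightarrow \lnot Q) \land Q) \leftrightarrow R)): β-rule — branch into T Q, T ((((Q \to P) \leftrightarrow \lnot Q) \land Q) \leftrightarrow R)  //  F Q, F ((((Q \to P) \leftrightarrow \lnot Q) \land Q) \leftrightarrow R).
  branch 1 (add T Q, T ((((Q \to P) \leftrightarrow \lnot Q) \land Q) \leftrightarrow R)):
    T (Q \to (Q \lor (Q \land \lnot \lnot R))): β-rule — branch into F Q  //  T (Q \lor (Q \land \lnot \lnot R)).
      branch 1.1 (add F Q):
        × closes — contains both Q and \lnot Q.
      branch 1.2 (add T (Q \lor (Q \land \lnot \lnot R))):
        T ((((Q \to P) \leftrightarrow \lnot Q) \land Q) \leftrightarrow R): β-rule — branch into T (((Q \to P) \leftrightarrow \lnot Q) \land Q), T R  //  F (((Q \to P) \leftrightarrow \lnot Q) \land Q), F R.
          branch 1.2.1 (add T (((Q \to P) \leftrightarrow \lnot Q) \land Q), T R):
            T (((Q \to P) \leftrightarrow \lnot Q) \land Q): α-rule — add T ((Q \to P) \leftrightarrow \lnot Q), T Q.
            T (Q \lor (Q \land \lnot \lnot R)): β-rule — branch into T Q  //  T (Q \land \lnot \lnot R).
              branch 1.2.1.1 (add T Q):
                T ((Q \to P) \leftrightarrow \lnot Q): β-rule — branch into T (Q \to P), T \lnot Q  //  F (Q \to P), F \lnot Q.
                  branch 1.2.1.1.1 (add T (Q \to P), T \lnot Q):
                    × closes — contains both Q and \lnot Q.
                  branch 1.2.1.1.2 (add F (Q \to P), F \lnot Q):
                    F (Q \to P): α-rule — add T Q, F P.
                    ○ open, literals {P=F, Q=T, R=T}.
              branch 1.2.1.2 (add T (Q \land \lnot \lnot R)):
                T (Q \land \lnot \lnot R): α-rule — add T Q, T \lnot \lnot R.
                T \lnot \lnot R: drop double negation, giving T R.
                T ((Q \to P) \leftrightarrow \lnot Q): β-rule — branch into T (Q \to P), T \lnot Q  //  F (Q \to P), F \lnot Q.
                  branch 1.2.1.2.1 (add T (Q \to P), T \lnot Q):
                    × closes — contains both Q and \lnot Q.
                  branch 1.2.1.2.2 (add F (Q \to P), F \lnot Q):
                    F (Q \to P): α-rule — add T Q, F P.
                    ○ open, literals {P=F, Q=T, R=T}.
          branch 1.2.2 (add F (((Q \to P) \leftrightarrow \lnot Q) \land Q), F R):
            T (Q \lor (Q \land \lnot \lnot R)): β-rule — branch into T Q  //  T (Q \land \lnot \lnot R).
              branch 1.2.2.1 (add T Q):
                F (((Q \to P) \leftrightarrow \lnot Q) \land Q): β-rule — branch into F ((Q \to P) \leftrightarrow \lnot Q)  //  F Q.
                  branch 1.2.2.1.1 (add F ((Q \to P) \leftrightarrow \lnot Q)):
                    F ((Q \to P) \leftrightarrow \lnot Q): β-rule — branch into T (Q \to P), F \lnot Q  //  F (Q \to P), T \lnot Q.
                      branch 1.2.2.1.1.1 (add T (Q \to P), F \lnot Q):
                        T (Q \to P): β-rule — branch into F Q  //  T P.
                          branch 1.2.2.1.1.1.1 (add F Q):
                            × closes — contains both Q and \lnot Q.
                          branch 1.2.2.1.1.1.2 (add T P):
                            ○ open, literals {P=T, Q=T, R=F}.
                      branch 1.2.2.1.1.2 (add F (Q \to P), T \lnot Q):
                        × closes — contains both Q and \lnot Q.
                  branch 1.2.2.1.2 (add F Q):
                    × closes — contains both Q and \lnot Q.
              branch 1.2.2.2 (add T (Q \land \lnot \lnot R)):
                T (Q \land \lnot \lnot R): α-rule — add T Q, T \lnot \lnot R.
                T \lnot \lnot R: drop double negation, giving T R.
                × closes — contains both R and \lnot R.
  branch 2 (add F Q, F ((((Q \to P) \leftrightarrow \lnot Q) \land Q) \leftrightarrow R)):
    T (Q \to (Q \lor (Q \land \lnot \lnot R))): β-rule — branch into F Q  //  T (Q \lor (Q \land \lnot \lnot R)).
      branch 2.1 (add F Q):
        F ((((Q \to P) \leftrightarrow \lnot Q) \land Q) \leftrightarrow R): β-rule — branch into T (((Q \to P) \leftrightarrow \lnot Q) \land Q), F R  //  F (((Q \to P) \leftrightarrow \lnot Q) \land Q), T R.
          branch 2.1.1 (add T (((Q \to P) \leftrightarrow \lnot Q) \land Q), F R):
            T (((Q \to P) \leftrightarrow \lnot Q) \land Q): α-rule — add T ((Q \to P) \leftrightarrow \lnot Q), T Q.
            × closes — contains both Q and \lnot Q.
          branch 2.1.2 (add F (((Q \to P) \leftrightarrow \lnot Q) \land Q), T R):
            F (((Q \to P) \leftrightarrow \lnot Q) \land Q): β-rule — branch into F ((Q \to P) \leftrightarrow \lnot Q)  //  F Q.
              branch 2.1.2.1 (add F ((Q \to P) \leftrightarrow \lnot Q)):
                F ((Q \to P) \leftrightarrow \lnot Q): β-rule — branch into T (Q \to P), F \lnot Q  //  F (Q \to P), T \lnot Q.
                  branch 2.1.2.1.1 (add T (Q \to P), F \lnot Q):
                    × closes — contains both Q and \lnot Q.
                  branch 2.1.2.1.2 (add F (Q \to P), T \lnot Q):
                    F (Q \to P): α-rule — add T Q, F P.
                    × closes — contains both Q and \lnot Q.
              branch 2.1.2.2 (add F Q):
                ○ open, literals {Q=F, R=T}.
      branch 2.2 (add T (Q \lor (Q \land \lnot \lnot R))):
        F ((((Q \to P) \leftrightarrow \lnot Q) \land Q) \leftrightarrow R): β-rule — branch into T (((Q \to P) \leftrightarrow \lnot Q) \land Q), F R  //  F (((Q \to P) \leftrightarrow \lnot Q) \land Q), T R.
          branch 2.2.1 (add T (((Q \to P) \leftrightarrow \lnot Q) \land Q), F R):
            T (((Q \to P) \leftrightarrow \lnot Q) \land Q): α-rule — add T ((Q \to P) \leftrightarrow \lnot Q), T Q.
            × closes — contains both Q and \lnot Q.
          branch 2.2.2 (add F (((Q \to P) \leftrightarrow \lnot Q) \land Q), T R):
            T (Q \lor (Q \land \lnot \lnot R)): β-rule — branch into T Q  //  T (Q \land \lnot \lnot R).
              branch 2.2.2.1 (add T Q):
                × closes — contains both Q and \lnot Q.
              branch 2.2.2.2 (add T (Q \land \lnot \lnot R)):
                T (Q \land \lnot \lnot R): α-rule — add T Q, T \lnot \lnot R.
                × closes — contains both Q and \lnot Q.
13 branches closed, 4 open.
Each open branch fixes some atoms; the unmentioned ones are free. Counting distinct full assignments: branch {P=F, Q=T, R=T} (none free) contributes 1 new; branch {P=F, Q=T, R=T} (none free) contributes 0 new; branch {P=T, Q=T, R=F} (none free) contributes 1 new; branch {Q=F, R=T} (P) contributes 2 new. Total: 4.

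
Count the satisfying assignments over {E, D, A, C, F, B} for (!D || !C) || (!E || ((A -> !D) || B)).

62

Initial set: {((!D || !C) || (!E || ((A -> !D) || B)))}.
((!D || !C) || (!E || ((A -> !D) || B))): β-rule — branch into (!D || !C)  //  (!E || ((A -> !D) || B)).
  branch 1 (add (!D || !C)):
    (!D || !C): β-rule — branch into !D  //  !C.
      branch 1.1 (add !D):
        ○ open, literals {D=F}.
      branch 1.2 (add !C):
        ○ open, literals {C=F}.
  branch 2 (add (!E || ((A -> !D) || B))):
    (!E || ((A -> !D) || B)): β-rule — branch into !E  //  ((A -> !D) || B).
      branch 2.1 (add !E):
        ○ open, literals {E=F}.
      branch 2.2 (add ((A -> !D) || B)):
        ((A -> !D) || B): β-rule — branch into (A -> !D)  //  B.
          branch 2.2.1 (add (A -> !D)):
            (A -> !D): β-rule — branch into !A  //  !D.
              branch 2.2.1.1 (add !A):
                ○ open, literals {A=F}.
              branch 2.2.1.2 (add !D):
                ○ open, literals {D=F}.
          branch 2.2.2 (add B):
            ○ open, literals {B=T}.
0 branches closed, 6 open.
Each open branch fixes some atoms; the unmentioned ones are free. Counting distinct full assignments: branch {D=F} (E, A, C, F, B) contributes 32 new; branch {C=F} (E, D, A, F, B) contributes 16 new; branch {E=F} (D, A, C, F, B) contributes 8 new; branch {A=F} (E, D, C, F, B) contributes 4 new; branch {D=F} (E, A, C, F, B) contributes 0 new; branch {B=T} (E, D, A, C, F) contributes 2 new. Total: 62.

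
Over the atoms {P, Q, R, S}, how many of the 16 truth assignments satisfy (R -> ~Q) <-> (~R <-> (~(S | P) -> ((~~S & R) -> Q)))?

Initial set: {((R -> ~Q) <-> (~R <-> (~(S | P) -> ((~~S & R) -> Q))))}.
((R -> ~Q) <-> (~R <-> (~(S | P) -> ((~~S & R) -> Q)))): β-rule — branch into (R -> ~Q), (~R <-> (~(S | P) -> ((~~S & R) -> Q)))  //  ~(R -> ~Q), ~(~R <-> (~(S | P) -> ((~~S & R) -> Q))).
  branch 1 (add (R -> ~Q), (~R <-> (~(S | P) -> ((~~S & R) -> Q)))):
    (R -> ~Q): β-rule — branch into ~R  //  ~Q.
      branch 1.1 (add ~R):
        (~R <-> (~(S | P) -> ((~~S & R) -> Q))): β-rule — branch into ~R, (~(S | P) -> ((~~S & R) -> Q))  //  ~~R, ~(~(S | P) -> ((~~S & R) -> Q)).
          branch 1.1.1 (add ~R, (~(S | P) -> ((~~S & R) -> Q))):
            (~(S | P) -> ((~~S & R) -> Q)): β-rule — branch into ~~(S | P)  //  ((~~S & R) -> Q).
              branch 1.1.1.1 (add ~~(S | P)):
                ~~(S | P): β-rule — branch into S  //  P.
                  branch 1.1.1.1.1 (add S):
                    ○ open, literals {R=false, S=true}.
                  branch 1.1.1.1.2 (add P):
                    ○ open, literals {P=true, R=false}.
              branch 1.1.1.2 (add ((~~S & R) -> Q)):
                ((~~S & R) -> Q): β-rule — branch into ~(~~S & R)  //  Q.
                  branch 1.1.1.2.1 (add ~(~~S & R)):
                    ~(~~S & R): β-rule — branch into ~~~S  //  ~R.
                      branch 1.1.1.2.1.1 (add ~~~S):
                        ~~~S: drop double negation, giving ~S.
                        ○ open, literals {R=false, S=false}.
                      branch 1.1.1.2.1.2 (add ~R):
                        ○ open, literals {R=false}.
                  branch 1.1.1.2.2 (add Q):
                    ○ open, literals {Q=true, R=false}.
          branch 1.1.2 (add ~~R, ~(~(S | P) -> ((~~S & R) -> Q))):
            × closes — contains both R and ~R.
      branch 1.2 (add ~Q):
        (~R <-> (~(S | P) -> ((~~S & R) -> Q))): β-rule — branch into ~R, (~(S | P) -> ((~~S & R) -> Q))  //  ~~R, ~(~(S | P) -> ((~~S & R) -> Q)).
          branch 1.2.1 (add ~R, (~(S | P) -> ((~~S & R) -> Q))):
            (~(S | P) -> ((~~S & R) -> Q)): β-rule — branch into ~~(S | P)  //  ((~~S & R) -> Q).
              branch 1.2.1.1 (add ~~(S | P)):
                ~~(S | P): β-rule — branch into S  //  P.
                  branch 1.2.1.1.1 (add S):
                    ○ open, literals {Q=false, R=false, S=true}.
                  branch 1.2.1.1.2 (add P):
                    ○ open, literals {P=true, Q=false, R=false}.
              branch 1.2.1.2 (add ((~~S & R) -> Q)):
                ((~~S & R) -> Q): β-rule — branch into ~(~~S & R)  //  Q.
                  branch 1.2.1.2.1 (add ~(~~S & R)):
                    ~(~~S & R): β-rule — branch into ~~~S  //  ~R.
                      branch 1.2.1.2.1.1 (add ~~~S):
                        ~~~S: drop double negation, giving ~S.
                        ○ open, literals {Q=false, R=false, S=false}.
                      branch 1.2.1.2.1.2 (add ~R):
                        ○ open, literals {Q=false, R=false}.
                  branch 1.2.1.2.2 (add Q):
                    × closes — contains both Q and ~Q.
          branch 1.2.2 (add ~~R, ~(~(S | P) -> ((~~S & R) -> Q))):
            ~(~(S | P) -> ((~~S & R) -> Q)): α-rule — add ~(S | P), ~((~~S & R) -> Q).
            ~(S | P): α-rule — add ~S, ~P.
            ~((~~S & R) -> Q): α-rule — add (~~S & R), ~Q.
            (~~S & R): α-rule — add ~~S, R.
            ~~S: drop double negation, giving S.
            × closes — contains both S and ~S.
  branch 2 (add ~(R -> ~Q), ~(~R <-> (~(S | P) -> ((~~S & R) -> Q)))):
    ~(R -> ~Q): α-rule — add R, ~~Q.
    ~(~R <-> (~(S | P) -> ((~~S & R) -> Q))): β-rule — branch into ~R, ~(~(S | P) -> ((~~S & R) -> Q))  //  ~~R, (~(S | P) -> ((~~S & R) -> Q)).
      branch 2.1 (add ~R, ~(~(S | P) -> ((~~S & R) -> Q))):
        × closes — contains both R and ~R.
      branch 2.2 (add ~~R, (~(S | P) -> ((~~S & R) -> Q))):
        (~(S | P) -> ((~~S & R) -> Q)): β-rule — branch into ~~(S | P)  //  ((~~S & R) -> Q).
          branch 2.2.1 (add ~~(S | P)):
            ~~(S | P): β-rule — branch into S  //  P.
              branch 2.2.1.1 (add S):
                ○ open, literals {Q=true, R=true, S=true}.
              branch 2.2.1.2 (add P):
                ○ open, literals {P=true, Q=true, R=true}.
          branch 2.2.2 (add ((~~S & R) -> Q)):
            ((~~S & R) -> Q): β-rule — branch into ~(~~S & R)  //  Q.
              branch 2.2.2.1 (add ~(~~S & R)):
                ~(~~S & R): β-rule — branch into ~~~S  //  ~R.
                  branch 2.2.2.1.1 (add ~~~S):
                    ~~~S: drop double negation, giving ~S.
                    ○ open, literals {Q=true, R=true, S=false}.
                  branch 2.2.2.1.2 (add ~R):
                    × closes — contains both R and ~R.
              branch 2.2.2.2 (add Q):
                ○ open, literals {Q=true, R=true}.
5 branches closed, 13 open.
Each open branch fixes some atoms; the unmentioned ones are free. Counting distinct full assignments: branch {R=false, S=true} (P, Q) contributes 4 new; branch {P=true, R=false} (Q, S) contributes 2 new; branch {R=false, S=false} (P, Q) contributes 2 new; branch {R=false} (P, Q, S) contributes 0 new; branch {Q=true, R=false} (P, S) contributes 0 new; branch {Q=false, R=false, S=true} (P) contributes 0 new; branch {P=true, Q=false, R=false} (S) contributes 0 new; branch {Q=false, R=false, S=false} (P) contributes 0 new; branch {Q=false, R=false} (P, S) contributes 0 new; branch {Q=true, R=true, S=true} (P) contributes 2 new; branch {P=true, Q=true, R=true} (S) contributes 1 new; branch {Q=true, R=true, S=false} (P) contributes 1 new; branch {Q=true, R=true} (P, S) contributes 0 new. Total: 12.

12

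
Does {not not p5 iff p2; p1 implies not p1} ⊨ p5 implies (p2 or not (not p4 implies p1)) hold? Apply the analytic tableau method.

Yes

Initial set: {T (not not p5 iff p2); T (p1 implies not p1); F (p5 implies (p2 or not (not p4 implies p1)))}.
F (p5 implies (p2 or not (not p4 implies p1))): α-rule — add T p5, F (p2 or not (not p4 implies p1)).
F (p2 or not (not p4 implies p1)): α-rule — add F p2, F not (not p4 implies p1).
T (not not p5 iff p2): β-rule — branch into T not not p5, T p2  //  F not not p5, F p2.
  branch 1 (add T not not p5, T p2):
    × closes — contains both p2 and not p2.
  branch 2 (add F not not p5, F p2):
    F not not p5: drop double negation, giving F p5.
    × closes — contains both p5 and not p5.
All 2 branches close.
Every branch closed, so the premises entail the conclusion.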